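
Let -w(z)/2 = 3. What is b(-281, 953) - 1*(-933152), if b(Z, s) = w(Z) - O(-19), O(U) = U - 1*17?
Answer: 933182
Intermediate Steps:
O(U) = -17 + U (O(U) = U - 17 = -17 + U)
w(z) = -6 (w(z) = -2*3 = -6)
b(Z, s) = 30 (b(Z, s) = -6 - (-17 - 19) = -6 - 1*(-36) = -6 + 36 = 30)
b(-281, 953) - 1*(-933152) = 30 - 1*(-933152) = 30 + 933152 = 933182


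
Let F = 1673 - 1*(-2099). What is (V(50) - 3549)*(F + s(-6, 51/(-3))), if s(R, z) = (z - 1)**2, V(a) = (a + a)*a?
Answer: 5943296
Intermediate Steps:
V(a) = 2*a**2 (V(a) = (2*a)*a = 2*a**2)
F = 3772 (F = 1673 + 2099 = 3772)
s(R, z) = (-1 + z)**2
(V(50) - 3549)*(F + s(-6, 51/(-3))) = (2*50**2 - 3549)*(3772 + (-1 + 51/(-3))**2) = (2*2500 - 3549)*(3772 + (-1 + 51*(-1/3))**2) = (5000 - 3549)*(3772 + (-1 - 17)**2) = 1451*(3772 + (-18)**2) = 1451*(3772 + 324) = 1451*4096 = 5943296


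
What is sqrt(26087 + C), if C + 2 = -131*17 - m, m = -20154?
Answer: 2*sqrt(11003) ≈ 209.79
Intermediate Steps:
C = 17925 (C = -2 + (-131*17 - 1*(-20154)) = -2 + (-2227 + 20154) = -2 + 17927 = 17925)
sqrt(26087 + C) = sqrt(26087 + 17925) = sqrt(44012) = 2*sqrt(11003)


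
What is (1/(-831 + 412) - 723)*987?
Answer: -298999806/419 ≈ -7.1360e+5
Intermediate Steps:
(1/(-831 + 412) - 723)*987 = (1/(-419) - 723)*987 = (-1/419 - 723)*987 = -302938/419*987 = -298999806/419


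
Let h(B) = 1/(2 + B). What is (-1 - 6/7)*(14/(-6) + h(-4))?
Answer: 221/42 ≈ 5.2619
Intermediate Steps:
(-1 - 6/7)*(14/(-6) + h(-4)) = (-1 - 6/7)*(14/(-6) + 1/(2 - 4)) = (-1 - 6*⅐)*(14*(-⅙) + 1/(-2)) = (-1 - 6/7)*(-7/3 - ½) = -13/7*(-17/6) = 221/42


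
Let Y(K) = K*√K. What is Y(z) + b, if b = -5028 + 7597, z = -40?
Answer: 2569 - 80*I*√10 ≈ 2569.0 - 252.98*I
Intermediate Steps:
Y(K) = K^(3/2)
b = 2569
Y(z) + b = (-40)^(3/2) + 2569 = -80*I*√10 + 2569 = 2569 - 80*I*√10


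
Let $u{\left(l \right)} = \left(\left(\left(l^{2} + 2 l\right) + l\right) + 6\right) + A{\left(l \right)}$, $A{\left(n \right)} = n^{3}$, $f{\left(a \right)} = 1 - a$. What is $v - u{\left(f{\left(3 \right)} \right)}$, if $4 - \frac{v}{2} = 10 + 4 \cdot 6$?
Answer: $-56$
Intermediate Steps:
$v = -60$ ($v = 8 - 2 \left(10 + 4 \cdot 6\right) = 8 - 2 \left(10 + 24\right) = 8 - 68 = -60$)
$u{\left(l \right)} = 6 + l^{2} + l^{3} + 3 l$ ($u{\left(l \right)} = \left(\left(\left(l^{2} + 2 l\right) + l\right) + 6\right) + l^{3} = \left(\left(l^{2} + 3 l\right) + 6\right) + l^{3} = \left(6 + l^{2} + 3 l\right) + l^{3} = 6 + l^{2} + l^{3} + 3 l$)
$v - u{\left(f{\left(3 \right)} \right)} = -60 - \left(6 + \left(1 - 3\right)^{2} + \left(1 - 3\right)^{3} + 3 \left(1 - 3\right)\right) = -60 - \left(6 + \left(-2\right)^{2} + \left(-2\right)^{3} + 3 \left(-2\right)\right) = -60 - \left(6 + 4 - 8 - 6\right) = -60 - -4 = -60 + 4 = -56$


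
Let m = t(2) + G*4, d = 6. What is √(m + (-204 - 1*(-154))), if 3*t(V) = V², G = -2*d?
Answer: I*√870/3 ≈ 9.8319*I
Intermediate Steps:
G = -12 (G = -2*6 = -12)
t(V) = V²/3
m = -140/3 (m = (⅓)*2² - 12*4 = (⅓)*4 - 48 = 4/3 - 48 = -140/3 ≈ -46.667)
√(m + (-204 - 1*(-154))) = √(-140/3 + (-204 - 1*(-154))) = √(-140/3 + (-204 + 154)) = √(-140/3 - 50) = √(-290/3) = I*√870/3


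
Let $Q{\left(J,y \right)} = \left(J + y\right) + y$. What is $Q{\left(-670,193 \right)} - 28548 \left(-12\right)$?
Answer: $342292$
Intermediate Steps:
$Q{\left(J,y \right)} = J + 2 y$
$Q{\left(-670,193 \right)} - 28548 \left(-12\right) = \left(-670 + 2 \cdot 193\right) - 28548 \left(-12\right) = \left(-670 + 386\right) - -342576 = -284 + 342576 = 342292$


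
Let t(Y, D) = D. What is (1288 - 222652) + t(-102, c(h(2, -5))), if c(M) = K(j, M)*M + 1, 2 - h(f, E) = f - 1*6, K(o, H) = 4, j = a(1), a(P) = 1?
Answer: -221339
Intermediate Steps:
j = 1
h(f, E) = 8 - f (h(f, E) = 2 - (f - 1*6) = 2 - (f - 6) = 2 - (-6 + f) = 2 + (6 - f) = 8 - f)
c(M) = 1 + 4*M (c(M) = 4*M + 1 = 1 + 4*M)
(1288 - 222652) + t(-102, c(h(2, -5))) = (1288 - 222652) + (1 + 4*(8 - 1*2)) = -221364 + (1 + 4*(8 - 2)) = -221364 + (1 + 4*6) = -221364 + (1 + 24) = -221364 + 25 = -221339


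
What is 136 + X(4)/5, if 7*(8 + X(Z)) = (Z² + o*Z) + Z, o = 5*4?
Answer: 4804/35 ≈ 137.26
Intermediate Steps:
o = 20
X(Z) = -8 + 3*Z + Z²/7 (X(Z) = -8 + ((Z² + 20*Z) + Z)/7 = -8 + (Z² + 21*Z)/7 = -8 + (3*Z + Z²/7) = -8 + 3*Z + Z²/7)
136 + X(4)/5 = 136 + (-8 + 3*4 + (⅐)*4²)/5 = 136 + (-8 + 12 + (⅐)*16)*(⅕) = 136 + (-8 + 12 + 16/7)*(⅕) = 136 + (44/7)*(⅕) = 136 + 44/35 = 4804/35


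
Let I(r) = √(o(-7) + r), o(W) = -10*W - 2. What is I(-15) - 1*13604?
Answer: -13604 + √53 ≈ -13597.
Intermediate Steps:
o(W) = -2 - 10*W
I(r) = √(68 + r) (I(r) = √((-2 - 10*(-7)) + r) = √((-2 + 70) + r) = √(68 + r))
I(-15) - 1*13604 = √(68 - 15) - 1*13604 = √53 - 13604 = -13604 + √53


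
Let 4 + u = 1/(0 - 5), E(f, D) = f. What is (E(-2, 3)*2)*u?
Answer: 84/5 ≈ 16.800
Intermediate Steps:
u = -21/5 (u = -4 + 1/(0 - 5) = -4 + 1/(-5) = -4 - ⅕ = -21/5 ≈ -4.2000)
(E(-2, 3)*2)*u = -2*2*(-21/5) = -4*(-21/5) = 84/5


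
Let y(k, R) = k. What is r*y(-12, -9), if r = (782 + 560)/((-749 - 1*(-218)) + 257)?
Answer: 8052/137 ≈ 58.774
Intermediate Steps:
r = -671/137 (r = 1342/((-749 + 218) + 257) = 1342/(-531 + 257) = 1342/(-274) = 1342*(-1/274) = -671/137 ≈ -4.8978)
r*y(-12, -9) = -671/137*(-12) = 8052/137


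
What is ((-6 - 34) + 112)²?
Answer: 5184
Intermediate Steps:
((-6 - 34) + 112)² = (-40 + 112)² = 72² = 5184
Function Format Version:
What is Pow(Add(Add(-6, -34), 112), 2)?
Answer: 5184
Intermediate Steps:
Pow(Add(Add(-6, -34), 112), 2) = Pow(Add(-40, 112), 2) = Pow(72, 2) = 5184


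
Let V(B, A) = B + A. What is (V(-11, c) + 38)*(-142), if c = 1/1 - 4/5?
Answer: -19312/5 ≈ -3862.4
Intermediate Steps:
c = 1/5 (c = 1*1 - 4*1/5 = 1 - 4/5 = 1/5 ≈ 0.20000)
V(B, A) = A + B
(V(-11, c) + 38)*(-142) = ((1/5 - 11) + 38)*(-142) = (-54/5 + 38)*(-142) = (136/5)*(-142) = -19312/5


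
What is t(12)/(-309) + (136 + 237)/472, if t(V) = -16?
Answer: 122809/145848 ≈ 0.84203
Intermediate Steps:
t(12)/(-309) + (136 + 237)/472 = -16/(-309) + (136 + 237)/472 = -16*(-1/309) + 373*(1/472) = 16/309 + 373/472 = 122809/145848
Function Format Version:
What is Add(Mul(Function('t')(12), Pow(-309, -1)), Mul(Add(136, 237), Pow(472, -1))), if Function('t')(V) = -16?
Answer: Rational(122809, 145848) ≈ 0.84203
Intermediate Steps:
Add(Mul(Function('t')(12), Pow(-309, -1)), Mul(Add(136, 237), Pow(472, -1))) = Add(Mul(-16, Pow(-309, -1)), Mul(Add(136, 237), Pow(472, -1))) = Add(Mul(-16, Rational(-1, 309)), Mul(373, Rational(1, 472))) = Add(Rational(16, 309), Rational(373, 472)) = Rational(122809, 145848)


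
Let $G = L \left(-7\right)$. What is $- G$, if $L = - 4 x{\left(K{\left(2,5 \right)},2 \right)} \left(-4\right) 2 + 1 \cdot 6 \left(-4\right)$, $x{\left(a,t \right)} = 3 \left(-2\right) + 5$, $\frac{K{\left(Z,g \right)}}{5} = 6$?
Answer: $-392$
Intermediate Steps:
$K{\left(Z,g \right)} = 30$ ($K{\left(Z,g \right)} = 5 \cdot 6 = 30$)
$x{\left(a,t \right)} = -1$ ($x{\left(a,t \right)} = -6 + 5 = -1$)
$L = -56$ ($L = - 4 \left(-1\right) \left(-4\right) 2 + 1 \cdot 6 \left(-4\right) = - 4 \cdot 4 \cdot 2 + 6 \left(-4\right) = \left(-4\right) 8 - 24 = -32 - 24 = -56$)
$G = 392$ ($G = \left(-56\right) \left(-7\right) = 392$)
$- G = \left(-1\right) 392 = -392$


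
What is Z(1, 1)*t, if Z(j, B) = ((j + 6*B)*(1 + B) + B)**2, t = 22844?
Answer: 5139900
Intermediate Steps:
Z(j, B) = (B + (1 + B)*(j + 6*B))**2 (Z(j, B) = ((1 + B)*(j + 6*B) + B)**2 = (B + (1 + B)*(j + 6*B))**2)
Z(1, 1)*t = (1 + 6*1**2 + 7*1 + 1*1)**2*22844 = (1 + 6*1 + 7 + 1)**2*22844 = (1 + 6 + 7 + 1)**2*22844 = 15**2*22844 = 225*22844 = 5139900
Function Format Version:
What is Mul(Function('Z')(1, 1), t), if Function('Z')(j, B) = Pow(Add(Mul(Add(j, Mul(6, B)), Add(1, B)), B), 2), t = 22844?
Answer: 5139900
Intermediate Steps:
Function('Z')(j, B) = Pow(Add(B, Mul(Add(1, B), Add(j, Mul(6, B)))), 2) (Function('Z')(j, B) = Pow(Add(Mul(Add(1, B), Add(j, Mul(6, B))), B), 2) = Pow(Add(B, Mul(Add(1, B), Add(j, Mul(6, B)))), 2))
Mul(Function('Z')(1, 1), t) = Mul(Pow(Add(1, Mul(6, Pow(1, 2)), Mul(7, 1), Mul(1, 1)), 2), 22844) = Mul(Pow(Add(1, Mul(6, 1), 7, 1), 2), 22844) = Mul(Pow(Add(1, 6, 7, 1), 2), 22844) = Mul(Pow(15, 2), 22844) = Mul(225, 22844) = 5139900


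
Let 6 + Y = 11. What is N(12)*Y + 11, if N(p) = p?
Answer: 71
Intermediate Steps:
Y = 5 (Y = -6 + 11 = 5)
N(12)*Y + 11 = 12*5 + 11 = 60 + 11 = 71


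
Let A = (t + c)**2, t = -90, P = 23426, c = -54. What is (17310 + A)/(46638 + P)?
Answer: 19023/35032 ≈ 0.54302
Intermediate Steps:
A = 20736 (A = (-90 - 54)**2 = (-144)**2 = 20736)
(17310 + A)/(46638 + P) = (17310 + 20736)/(46638 + 23426) = 38046/70064 = 38046*(1/70064) = 19023/35032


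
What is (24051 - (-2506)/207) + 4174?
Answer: 5845081/207 ≈ 28237.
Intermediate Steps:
(24051 - (-2506)/207) + 4174 = (24051 - 1*(-2506/207)) + 4174 = (24051 + 2506/207) + 4174 = 4981063/207 + 4174 = 5845081/207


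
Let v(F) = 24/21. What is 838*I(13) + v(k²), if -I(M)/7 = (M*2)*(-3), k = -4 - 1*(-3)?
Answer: 3202844/7 ≈ 4.5755e+5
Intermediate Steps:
k = -1 (k = -4 + 3 = -1)
v(F) = 8/7 (v(F) = 24*(1/21) = 8/7)
I(M) = 42*M (I(M) = -7*M*2*(-3) = -7*2*M*(-3) = -(-42)*M = 42*M)
838*I(13) + v(k²) = 838*(42*13) + 8/7 = 838*546 + 8/7 = 457548 + 8/7 = 3202844/7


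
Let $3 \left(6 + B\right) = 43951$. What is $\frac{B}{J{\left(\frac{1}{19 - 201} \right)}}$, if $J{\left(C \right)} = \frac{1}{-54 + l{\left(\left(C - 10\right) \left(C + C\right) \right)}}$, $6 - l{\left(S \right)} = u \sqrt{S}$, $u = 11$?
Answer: $-702928 - \frac{483263 \sqrt{3642}}{546} \approx -7.5634 \cdot 10^{5}$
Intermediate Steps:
$B = \frac{43933}{3}$ ($B = -6 + \frac{1}{3} \cdot 43951 = -6 + \frac{43951}{3} = \frac{43933}{3} \approx 14644.0$)
$l{\left(S \right)} = 6 - 11 \sqrt{S}$
$J{\left(C \right)} = \frac{1}{-48 - 11 \sqrt{2} \sqrt{C \left(-10 + C\right)}}$ ($J{\left(C \right)} = \frac{1}{-54 - \left(-6 + 11 \sqrt{\left(C - 10\right) \left(C + C\right)}\right)} = \frac{1}{-54 - \left(-6 + 11 \sqrt{\left(-10 + C\right) 2 C}\right)} = \frac{1}{-54 - \left(-6 + 11 \sqrt{2 C \left(-10 + C\right)}\right)} = \frac{1}{-54 - \left(-6 + 11 \sqrt{2} \sqrt{C \left(-10 + C\right)}\right)} = \frac{1}{-48 - 11 \sqrt{2} \sqrt{C \left(-10 + C\right)}}$)
$\frac{B}{J{\left(\frac{1}{19 - 201} \right)}} = \frac{43933}{3 \left(- \frac{1}{48 + 11 \sqrt{2} \sqrt{\frac{-10 + \frac{1}{19 - 201}}{19 - 201}}}\right)} = \frac{43933}{3 \left(- \frac{1}{48 + 11 \sqrt{2} \sqrt{\frac{-10 + \frac{1}{-182}}{-182}}}\right)} = \frac{43933}{3 \left(- \frac{1}{48 + 11 \sqrt{2} \sqrt{- \frac{-10 - \frac{1}{182}}{182}}}\right)} = \frac{43933}{3 \left(- \frac{1}{48 + 11 \sqrt{2} \sqrt{\left(- \frac{1}{182}\right) \left(- \frac{1821}{182}\right)}}\right)} = \frac{43933}{3 \left(- \frac{1}{48 + 11 \sqrt{2} \sqrt{\frac{1821}{33124}}}\right)} = \frac{43933}{3 \left(- \frac{1}{48 + 11 \sqrt{2} \frac{\sqrt{1821}}{182}}\right)} = \frac{43933}{3 \left(- \frac{1}{48 + \frac{11 \sqrt{3642}}{182}}\right)} = \frac{43933 \left(-48 - \frac{11 \sqrt{3642}}{182}\right)}{3} = -702928 - \frac{483263 \sqrt{3642}}{546}$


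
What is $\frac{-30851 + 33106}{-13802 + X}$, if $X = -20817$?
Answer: $- \frac{2255}{34619} \approx -0.065138$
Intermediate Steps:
$\frac{-30851 + 33106}{-13802 + X} = \frac{-30851 + 33106}{-13802 - 20817} = \frac{2255}{-34619} = 2255 \left(- \frac{1}{34619}\right) = - \frac{2255}{34619}$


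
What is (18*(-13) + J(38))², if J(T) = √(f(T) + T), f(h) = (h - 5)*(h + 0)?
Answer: 56048 - 936*√323 ≈ 39226.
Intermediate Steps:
f(h) = h*(-5 + h) (f(h) = (-5 + h)*h = h*(-5 + h))
J(T) = √(T + T*(-5 + T)) (J(T) = √(T*(-5 + T) + T) = √(T + T*(-5 + T)))
(18*(-13) + J(38))² = (18*(-13) + √(38*(-4 + 38)))² = (-234 + √(38*34))² = (-234 + √1292)² = (-234 + 2*√323)²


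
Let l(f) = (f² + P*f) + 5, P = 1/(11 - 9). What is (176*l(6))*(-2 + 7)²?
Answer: 193600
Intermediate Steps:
P = ½ (P = 1/2 = ½ ≈ 0.50000)
l(f) = 5 + f² + f/2 (l(f) = (f² + f/2) + 5 = 5 + f² + f/2)
(176*l(6))*(-2 + 7)² = (176*(5 + 6² + (½)*6))*(-2 + 7)² = (176*(5 + 36 + 3))*5² = (176*44)*25 = 7744*25 = 193600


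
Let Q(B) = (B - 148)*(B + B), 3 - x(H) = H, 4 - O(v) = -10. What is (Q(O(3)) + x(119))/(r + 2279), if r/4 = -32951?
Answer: 3868/129525 ≈ 0.029863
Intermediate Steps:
r = -131804 (r = 4*(-32951) = -131804)
O(v) = 14 (O(v) = 4 - 1*(-10) = 4 + 10 = 14)
x(H) = 3 - H
Q(B) = 2*B*(-148 + B) (Q(B) = (-148 + B)*(2*B) = 2*B*(-148 + B))
(Q(O(3)) + x(119))/(r + 2279) = (2*14*(-148 + 14) + (3 - 1*119))/(-131804 + 2279) = (2*14*(-134) + (3 - 119))/(-129525) = (-3752 - 116)*(-1/129525) = -3868*(-1/129525) = 3868/129525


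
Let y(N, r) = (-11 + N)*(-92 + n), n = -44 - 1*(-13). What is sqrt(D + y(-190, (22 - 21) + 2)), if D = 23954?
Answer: sqrt(48677) ≈ 220.63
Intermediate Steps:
n = -31 (n = -44 + 13 = -31)
y(N, r) = 1353 - 123*N (y(N, r) = (-11 + N)*(-92 - 31) = (-11 + N)*(-123) = 1353 - 123*N)
sqrt(D + y(-190, (22 - 21) + 2)) = sqrt(23954 + (1353 - 123*(-190))) = sqrt(23954 + (1353 + 23370)) = sqrt(23954 + 24723) = sqrt(48677)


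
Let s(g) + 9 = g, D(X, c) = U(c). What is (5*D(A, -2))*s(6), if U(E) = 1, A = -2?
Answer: -15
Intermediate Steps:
D(X, c) = 1
s(g) = -9 + g
(5*D(A, -2))*s(6) = (5*1)*(-9 + 6) = 5*(-3) = -15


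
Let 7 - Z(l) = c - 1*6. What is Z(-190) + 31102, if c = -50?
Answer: 31165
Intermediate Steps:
Z(l) = 63 (Z(l) = 7 - (-50 - 1*6) = 7 - (-50 - 6) = 7 - 1*(-56) = 7 + 56 = 63)
Z(-190) + 31102 = 63 + 31102 = 31165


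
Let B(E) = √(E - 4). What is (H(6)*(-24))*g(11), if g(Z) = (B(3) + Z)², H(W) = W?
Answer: -17280 - 3168*I ≈ -17280.0 - 3168.0*I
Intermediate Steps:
B(E) = √(-4 + E)
g(Z) = (I + Z)² (g(Z) = (√(-4 + 3) + Z)² = (√(-1) + Z)² = (I + Z)²)
(H(6)*(-24))*g(11) = (6*(-24))*(I + 11)² = -144*(11 + I)²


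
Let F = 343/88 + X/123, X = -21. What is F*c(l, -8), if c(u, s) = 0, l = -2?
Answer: 0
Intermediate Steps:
F = 13447/3608 (F = 343/88 - 21/123 = 343*(1/88) - 21*1/123 = 343/88 - 7/41 = 13447/3608 ≈ 3.7270)
F*c(l, -8) = (13447/3608)*0 = 0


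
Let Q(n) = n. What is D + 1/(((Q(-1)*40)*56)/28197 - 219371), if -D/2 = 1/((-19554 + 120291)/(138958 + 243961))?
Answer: -115540858993615/15198034745439 ≈ -7.6024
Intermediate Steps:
D = -765838/100737 (D = -2*(138958 + 243961)/(-19554 + 120291) = -2/(100737/382919) = -2/(100737*(1/382919)) = -2/100737/382919 = -2*382919/100737 = -765838/100737 ≈ -7.6023)
D + 1/(((Q(-1)*40)*56)/28197 - 219371) = -765838/100737 + 1/((-1*40*56)/28197 - 219371) = -765838/100737 + 1/(-40*56*(1/28197) - 219371) = -765838/100737 + 1/(-2240*1/28197 - 219371) = -765838/100737 + 1/(-2240/28197 - 219371) = -765838/100737 + 1/(-6185606327/28197) = -765838/100737 - 28197/6185606327 = -115540858993615/15198034745439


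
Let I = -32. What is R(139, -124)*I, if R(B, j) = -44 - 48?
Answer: 2944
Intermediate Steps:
R(B, j) = -92
R(139, -124)*I = -92*(-32) = 2944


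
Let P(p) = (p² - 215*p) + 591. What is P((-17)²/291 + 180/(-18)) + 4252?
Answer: 580962589/84681 ≈ 6860.6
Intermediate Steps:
P(p) = 591 + p² - 215*p
P((-17)²/291 + 180/(-18)) + 4252 = (591 + ((-17)²/291 + 180/(-18))² - 215*((-17)²/291 + 180/(-18))) + 4252 = (591 + (289*(1/291) + 180*(-1/18))² - 215*(289*(1/291) + 180*(-1/18))) + 4252 = (591 + (289/291 - 10)² - 215*(289/291 - 10)) + 4252 = (591 + (-2621/291)² - 215*(-2621/291)) + 4252 = (591 + 6869641/84681 + 563515/291) + 4252 = 220898977/84681 + 4252 = 580962589/84681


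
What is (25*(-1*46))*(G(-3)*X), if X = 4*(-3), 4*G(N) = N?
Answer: -10350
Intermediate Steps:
G(N) = N/4
X = -12
(25*(-1*46))*(G(-3)*X) = (25*(-1*46))*(((¼)*(-3))*(-12)) = (25*(-46))*(-¾*(-12)) = -1150*9 = -10350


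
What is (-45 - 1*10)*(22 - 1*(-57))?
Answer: -4345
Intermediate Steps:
(-45 - 1*10)*(22 - 1*(-57)) = (-45 - 10)*(22 + 57) = -55*79 = -4345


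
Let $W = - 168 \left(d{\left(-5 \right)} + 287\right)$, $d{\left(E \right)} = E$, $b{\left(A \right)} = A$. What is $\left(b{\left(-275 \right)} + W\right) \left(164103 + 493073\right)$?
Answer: $-31315093576$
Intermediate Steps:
$W = -47376$ ($W = - 168 \left(-5 + 287\right) = \left(-168\right) 282 = -47376$)
$\left(b{\left(-275 \right)} + W\right) \left(164103 + 493073\right) = \left(-275 - 47376\right) \left(164103 + 493073\right) = \left(-47651\right) 657176 = -31315093576$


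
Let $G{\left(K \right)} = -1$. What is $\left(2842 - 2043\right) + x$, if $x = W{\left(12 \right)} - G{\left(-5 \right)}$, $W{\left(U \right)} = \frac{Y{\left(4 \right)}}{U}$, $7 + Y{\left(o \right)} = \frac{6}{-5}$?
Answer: $\frac{47959}{60} \approx 799.32$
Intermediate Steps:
$Y{\left(o \right)} = - \frac{41}{5}$ ($Y{\left(o \right)} = -7 + \frac{6}{-5} = -7 + 6 \left(- \frac{1}{5}\right) = -7 - \frac{6}{5} = - \frac{41}{5}$)
$W{\left(U \right)} = - \frac{41}{5 U}$
$x = \frac{19}{60}$ ($x = - \frac{41}{5 \cdot 12} - -1 = \left(- \frac{41}{5}\right) \frac{1}{12} + 1 = - \frac{41}{60} + 1 = \frac{19}{60} \approx 0.31667$)
$\left(2842 - 2043\right) + x = \left(2842 - 2043\right) + \frac{19}{60} = 799 + \frac{19}{60} = \frac{47959}{60}$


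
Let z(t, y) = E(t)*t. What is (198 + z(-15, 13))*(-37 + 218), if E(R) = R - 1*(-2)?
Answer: 71133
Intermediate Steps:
E(R) = 2 + R (E(R) = R + 2 = 2 + R)
z(t, y) = t*(2 + t) (z(t, y) = (2 + t)*t = t*(2 + t))
(198 + z(-15, 13))*(-37 + 218) = (198 - 15*(2 - 15))*(-37 + 218) = (198 - 15*(-13))*181 = (198 + 195)*181 = 393*181 = 71133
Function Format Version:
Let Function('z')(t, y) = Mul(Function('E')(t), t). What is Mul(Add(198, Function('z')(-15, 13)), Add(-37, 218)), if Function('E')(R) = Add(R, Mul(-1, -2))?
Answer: 71133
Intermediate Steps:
Function('E')(R) = Add(2, R) (Function('E')(R) = Add(R, 2) = Add(2, R))
Function('z')(t, y) = Mul(t, Add(2, t)) (Function('z')(t, y) = Mul(Add(2, t), t) = Mul(t, Add(2, t)))
Mul(Add(198, Function('z')(-15, 13)), Add(-37, 218)) = Mul(Add(198, Mul(-15, Add(2, -15))), Add(-37, 218)) = Mul(Add(198, Mul(-15, -13)), 181) = Mul(Add(198, 195), 181) = Mul(393, 181) = 71133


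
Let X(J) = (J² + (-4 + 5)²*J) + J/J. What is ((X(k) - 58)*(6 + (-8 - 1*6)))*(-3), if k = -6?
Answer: -648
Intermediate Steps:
X(J) = 1 + J + J² (X(J) = (J² + 1²*J) + 1 = (J² + 1*J) + 1 = (J² + J) + 1 = (J + J²) + 1 = 1 + J + J²)
((X(k) - 58)*(6 + (-8 - 1*6)))*(-3) = (((1 - 6 + (-6)²) - 58)*(6 + (-8 - 1*6)))*(-3) = (((1 - 6 + 36) - 58)*(6 + (-8 - 6)))*(-3) = ((31 - 58)*(6 - 14))*(-3) = -27*(-8)*(-3) = 216*(-3) = -648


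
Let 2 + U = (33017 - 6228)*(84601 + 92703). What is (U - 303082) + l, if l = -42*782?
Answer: 4749460928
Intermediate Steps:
l = -32844
U = 4749796854 (U = -2 + (33017 - 6228)*(84601 + 92703) = -2 + 26789*177304 = -2 + 4749796856 = 4749796854)
(U - 303082) + l = (4749796854 - 303082) - 32844 = 4749493772 - 32844 = 4749460928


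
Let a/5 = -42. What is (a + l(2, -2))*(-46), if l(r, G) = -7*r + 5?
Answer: 10074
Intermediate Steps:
a = -210 (a = 5*(-42) = -210)
l(r, G) = 5 - 7*r
(a + l(2, -2))*(-46) = (-210 + (5 - 7*2))*(-46) = (-210 + (5 - 14))*(-46) = (-210 - 9)*(-46) = -219*(-46) = 10074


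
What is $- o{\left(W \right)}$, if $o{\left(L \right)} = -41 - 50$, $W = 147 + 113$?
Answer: $91$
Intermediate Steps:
$W = 260$
$o{\left(L \right)} = -91$
$- o{\left(W \right)} = \left(-1\right) \left(-91\right) = 91$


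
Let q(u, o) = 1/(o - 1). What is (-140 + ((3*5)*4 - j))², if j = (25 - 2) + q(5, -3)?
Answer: 168921/16 ≈ 10558.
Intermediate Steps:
q(u, o) = 1/(-1 + o)
j = 91/4 (j = (25 - 2) + 1/(-1 - 3) = 23 + 1/(-4) = 23 - ¼ = 91/4 ≈ 22.750)
(-140 + ((3*5)*4 - j))² = (-140 + ((3*5)*4 - 1*91/4))² = (-140 + (15*4 - 91/4))² = (-140 + (60 - 91/4))² = (-140 + 149/4)² = (-411/4)² = 168921/16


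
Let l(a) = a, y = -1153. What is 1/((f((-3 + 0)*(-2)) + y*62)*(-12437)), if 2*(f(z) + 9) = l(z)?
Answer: 1/889146004 ≈ 1.1247e-9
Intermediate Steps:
f(z) = -9 + z/2
1/((f((-3 + 0)*(-2)) + y*62)*(-12437)) = 1/((-9 + ((-3 + 0)*(-2))/2) - 1153*62*(-12437)) = -1/12437/((-9 + (-3*(-2))/2) - 71486) = -1/12437/((-9 + (½)*6) - 71486) = -1/12437/((-9 + 3) - 71486) = -1/12437/(-6 - 71486) = -1/12437/(-71492) = -1/71492*(-1/12437) = 1/889146004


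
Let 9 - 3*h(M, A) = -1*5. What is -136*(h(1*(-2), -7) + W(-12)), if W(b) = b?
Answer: 2992/3 ≈ 997.33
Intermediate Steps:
h(M, A) = 14/3 (h(M, A) = 3 - (-1)*5/3 = 3 - 1/3*(-5) = 3 + 5/3 = 14/3)
-136*(h(1*(-2), -7) + W(-12)) = -136*(14/3 - 12) = -136*(-22/3) = 2992/3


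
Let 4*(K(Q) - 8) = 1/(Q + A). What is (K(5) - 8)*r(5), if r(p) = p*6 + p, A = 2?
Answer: 5/4 ≈ 1.2500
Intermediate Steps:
r(p) = 7*p (r(p) = 6*p + p = 7*p)
K(Q) = 8 + 1/(4*(2 + Q)) (K(Q) = 8 + 1/(4*(Q + 2)) = 8 + 1/(4*(2 + Q)))
(K(5) - 8)*r(5) = ((65 + 32*5)/(4*(2 + 5)) - 8)*(7*5) = ((¼)*(65 + 160)/7 - 8)*35 = ((¼)*(⅐)*225 - 8)*35 = (225/28 - 8)*35 = (1/28)*35 = 5/4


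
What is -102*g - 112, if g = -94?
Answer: 9476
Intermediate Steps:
-102*g - 112 = -102*(-94) - 112 = 9588 - 112 = 9476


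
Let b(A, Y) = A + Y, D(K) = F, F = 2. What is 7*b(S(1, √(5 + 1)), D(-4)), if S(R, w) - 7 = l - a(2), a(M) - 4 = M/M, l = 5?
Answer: 63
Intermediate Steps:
a(M) = 5 (a(M) = 4 + M/M = 4 + 1 = 5)
S(R, w) = 7 (S(R, w) = 7 + (5 - 1*5) = 7 + (5 - 5) = 7 + 0 = 7)
D(K) = 2
7*b(S(1, √(5 + 1)), D(-4)) = 7*(7 + 2) = 7*9 = 63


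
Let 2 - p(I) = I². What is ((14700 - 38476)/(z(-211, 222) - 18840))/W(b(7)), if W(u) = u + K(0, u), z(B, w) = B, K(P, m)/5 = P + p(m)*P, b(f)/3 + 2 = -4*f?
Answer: -11888/857295 ≈ -0.013867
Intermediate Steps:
p(I) = 2 - I²
b(f) = -6 - 12*f (b(f) = -6 + 3*(-4*f) = -6 - 12*f)
K(P, m) = 5*P + 5*P*(2 - m²) (K(P, m) = 5*(P + (2 - m²)*P) = 5*(P + P*(2 - m²)) = 5*P + 5*P*(2 - m²))
W(u) = u (W(u) = u + 5*0*(3 - u²) = u + 0 = u)
((14700 - 38476)/(z(-211, 222) - 18840))/W(b(7)) = ((14700 - 38476)/(-211 - 18840))/(-6 - 12*7) = (-23776/(-19051))/(-6 - 84) = -23776*(-1/19051)/(-90) = (23776/19051)*(-1/90) = -11888/857295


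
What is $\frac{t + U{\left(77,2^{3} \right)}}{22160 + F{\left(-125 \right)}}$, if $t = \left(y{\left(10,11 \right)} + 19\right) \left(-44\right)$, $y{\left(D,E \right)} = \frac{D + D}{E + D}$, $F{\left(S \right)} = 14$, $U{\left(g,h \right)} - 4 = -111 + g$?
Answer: $- \frac{9533}{232827} \approx -0.040945$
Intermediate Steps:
$U{\left(g,h \right)} = -107 + g$ ($U{\left(g,h \right)} = 4 + \left(-111 + g\right) = -107 + g$)
$y{\left(D,E \right)} = \frac{2 D}{D + E}$
$t = - \frac{18436}{21}$ ($t = \left(2 \cdot 10 \frac{1}{10 + 11} + 19\right) \left(-44\right) = \left(2 \cdot 10 \cdot \frac{1}{21} + 19\right) \left(-44\right) = \left(\frac{20}{21} + 19\right) \left(-44\right) = \frac{419}{21} \left(-44\right) = - \frac{18436}{21} \approx -877.9$)
$\frac{t + U{\left(77,2^{3} \right)}}{22160 + F{\left(-125 \right)}} = \frac{- \frac{18436}{21} + \left(-107 + 77\right)}{22160 + 14} = \frac{- \frac{18436}{21} - 30}{22174} = \left(- \frac{19066}{21}\right) \frac{1}{22174} = - \frac{9533}{232827}$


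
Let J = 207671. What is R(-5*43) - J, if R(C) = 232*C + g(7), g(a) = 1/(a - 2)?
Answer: -1287754/5 ≈ -2.5755e+5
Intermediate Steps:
g(a) = 1/(-2 + a)
R(C) = 1/5 + 232*C (R(C) = 232*C + 1/(-2 + 7) = 232*C + 1/5 = 1/5 + 232*C)
R(-5*43) - J = (1/5 + 232*(-5*43)) - 1*207671 = (1/5 + 232*(-215)) - 207671 = (1/5 - 49880) - 207671 = -249399/5 - 207671 = -1287754/5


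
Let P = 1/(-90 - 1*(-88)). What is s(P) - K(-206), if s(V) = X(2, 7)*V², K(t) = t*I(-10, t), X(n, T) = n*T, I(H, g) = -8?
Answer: -3289/2 ≈ -1644.5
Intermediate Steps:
X(n, T) = T*n
P = -½ (P = 1/(-90 + 88) = 1/(-2) = -½ ≈ -0.50000)
K(t) = -8*t (K(t) = t*(-8) = -8*t)
s(V) = 14*V² (s(V) = (7*2)*V² = 14*V²)
s(P) - K(-206) = 14*(-½)² - (-8)*(-206) = 14*(¼) - 1*1648 = 7/2 - 1648 = -3289/2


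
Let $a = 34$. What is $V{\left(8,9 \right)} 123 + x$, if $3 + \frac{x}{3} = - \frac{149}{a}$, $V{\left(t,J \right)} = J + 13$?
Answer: $\frac{91251}{34} \approx 2683.9$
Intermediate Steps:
$V{\left(t,J \right)} = 13 + J$
$x = - \frac{753}{34}$ ($x = -9 + 3 \left(- \frac{149}{34}\right) = -9 - \frac{447}{34} = - \frac{753}{34} \approx -22.147$)
$V{\left(8,9 \right)} 123 + x = \left(13 + 9\right) 123 - \frac{753}{34} = 22 \cdot 123 - \frac{753}{34} = 2706 - \frac{753}{34} = \frac{91251}{34}$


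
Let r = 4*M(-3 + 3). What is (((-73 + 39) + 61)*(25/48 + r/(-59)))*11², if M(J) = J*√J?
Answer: 27225/16 ≈ 1701.6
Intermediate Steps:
M(J) = J^(3/2)
r = 0 (r = 4*(-3 + 3)^(3/2) = 4*0^(3/2) = 4*0 = 0)
(((-73 + 39) + 61)*(25/48 + r/(-59)))*11² = (((-73 + 39) + 61)*(25/48 + 0/(-59)))*11² = ((-34 + 61)*(25*(1/48) + 0*(-1/59)))*121 = (27*(25/48 + 0))*121 = (27*(25/48))*121 = (225/16)*121 = 27225/16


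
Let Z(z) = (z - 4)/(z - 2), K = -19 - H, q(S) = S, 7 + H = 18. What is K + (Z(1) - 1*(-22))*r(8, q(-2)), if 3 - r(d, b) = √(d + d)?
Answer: -55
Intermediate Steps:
H = 11 (H = -7 + 18 = 11)
K = -30 (K = -19 - 1*11 = -19 - 11 = -30)
Z(z) = (-4 + z)/(-2 + z)
r(d, b) = 3 - √2*√d (r(d, b) = 3 - √(d + d) = 3 - √(2*d) = 3 - √2*√d)
K + (Z(1) - 1*(-22))*r(8, q(-2)) = -30 + ((-4 + 1)/(-2 + 1) - 1*(-22))*(3 - √2*√8) = -30 + (-3/(-1) + 22)*(3 - √2*2*√2) = -30 + (-1*(-3) + 22)*(3 - 4) = -30 + (3 + 22)*(-1) = -30 + 25*(-1) = -30 - 25 = -55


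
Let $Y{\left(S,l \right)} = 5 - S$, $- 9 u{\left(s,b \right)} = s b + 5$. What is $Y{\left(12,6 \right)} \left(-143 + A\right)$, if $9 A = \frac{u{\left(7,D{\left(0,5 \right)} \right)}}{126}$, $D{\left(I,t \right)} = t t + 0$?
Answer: $\frac{81091}{81} \approx 1001.1$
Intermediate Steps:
$D{\left(I,t \right)} = t^{2}$ ($D{\left(I,t \right)} = t^{2} + 0 = t^{2}$)
$u{\left(s,b \right)} = - \frac{5}{9} - \frac{b s}{9}$ ($u{\left(s,b \right)} = - \frac{s b + 5}{9} = - \frac{b s + 5}{9} = - \frac{5 + b s}{9} = - \frac{5}{9} - \frac{b s}{9}$)
$A = - \frac{10}{567}$ ($A = \frac{\left(- \frac{5}{9} - \frac{1}{9} \cdot 5^{2} \cdot 7\right) \frac{1}{126}}{9} = \frac{\left(- \frac{5}{9} - \frac{25}{9} \cdot 7\right) \frac{1}{126}}{9} = \frac{\left(- \frac{5}{9} - \frac{175}{9}\right) \frac{1}{126}}{9} = \frac{\left(-20\right) \frac{1}{126}}{9} = \frac{1}{9} \left(- \frac{10}{63}\right) = - \frac{10}{567} \approx -0.017637$)
$Y{\left(12,6 \right)} \left(-143 + A\right) = \left(5 - 12\right) \left(-143 - \frac{10}{567}\right) = \left(5 - 12\right) \left(- \frac{81091}{567}\right) = \left(-7\right) \left(- \frac{81091}{567}\right) = \frac{81091}{81}$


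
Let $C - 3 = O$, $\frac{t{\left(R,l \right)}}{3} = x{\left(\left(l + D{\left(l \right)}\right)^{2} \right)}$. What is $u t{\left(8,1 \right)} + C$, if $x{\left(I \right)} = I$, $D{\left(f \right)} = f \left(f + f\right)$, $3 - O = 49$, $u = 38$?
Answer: $983$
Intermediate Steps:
$O = -46$ ($O = 3 - 49 = -46$)
$D{\left(f \right)} = 2 f^{2}$ ($D{\left(f \right)} = f 2 f = 2 f^{2}$)
$t{\left(R,l \right)} = 3 \left(l + 2 l^{2}\right)^{2}$
$C = -43$ ($C = 3 - 46 = -43$)
$u t{\left(8,1 \right)} + C = 38 \cdot 3 \cdot 1^{2} \left(1 + 2 \cdot 1\right)^{2} - 43 = 38 \cdot 3 \cdot 1 \left(1 + 2\right)^{2} - 43 = 38 \cdot 3 \cdot 1 \cdot 3^{2} - 43 = 38 \cdot 3 \cdot 1 \cdot 9 - 43 = 38 \cdot 27 - 43 = 1026 - 43 = 983$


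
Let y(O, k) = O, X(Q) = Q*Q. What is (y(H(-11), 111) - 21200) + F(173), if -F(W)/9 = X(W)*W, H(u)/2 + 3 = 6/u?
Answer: -512827261/11 ≈ -4.6621e+7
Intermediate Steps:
H(u) = -6 + 12/u (H(u) = -6 + 2*(6/u) = -6 + 12/u)
X(Q) = Q**2
F(W) = -9*W**3 (F(W) = -9*W**2*W = -9*W**3)
(y(H(-11), 111) - 21200) + F(173) = ((-6 + 12/(-11)) - 21200) - 9*173**3 = ((-6 + 12*(-1/11)) - 21200) - 9*5177717 = ((-6 - 12/11) - 21200) - 46599453 = (-78/11 - 21200) - 46599453 = -233278/11 - 46599453 = -512827261/11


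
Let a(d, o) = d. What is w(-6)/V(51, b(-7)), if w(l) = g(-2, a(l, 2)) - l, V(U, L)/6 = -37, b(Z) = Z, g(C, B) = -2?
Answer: -2/111 ≈ -0.018018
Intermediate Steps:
V(U, L) = -222 (V(U, L) = 6*(-37) = -222)
w(l) = -2 - l
w(-6)/V(51, b(-7)) = (-2 - 1*(-6))/(-222) = (-2 + 6)*(-1/222) = 4*(-1/222) = -2/111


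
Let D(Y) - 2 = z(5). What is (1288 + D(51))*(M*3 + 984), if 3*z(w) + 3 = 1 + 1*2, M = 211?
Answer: 2085930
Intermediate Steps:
z(w) = 0 (z(w) = -1 + (1 + 1*2)/3 = -1 + (1 + 2)/3 = -1 + (1/3)*3 = -1 + 1 = 0)
D(Y) = 2 (D(Y) = 2 + 0 = 2)
(1288 + D(51))*(M*3 + 984) = (1288 + 2)*(211*3 + 984) = 1290*(633 + 984) = 1290*1617 = 2085930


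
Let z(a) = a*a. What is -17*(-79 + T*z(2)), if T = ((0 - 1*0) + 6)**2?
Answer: -1105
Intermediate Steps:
T = 36 (T = ((0 + 0) + 6)**2 = (0 + 6)**2 = 6**2 = 36)
z(a) = a**2
-17*(-79 + T*z(2)) = -17*(-79 + 36*2**2) = -17*(-79 + 36*4) = -17*(-79 + 144) = -17*65 = -1105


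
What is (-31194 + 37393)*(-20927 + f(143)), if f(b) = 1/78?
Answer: -10118658695/78 ≈ -1.2973e+8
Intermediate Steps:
f(b) = 1/78
(-31194 + 37393)*(-20927 + f(143)) = (-31194 + 37393)*(-20927 + 1/78) = 6199*(-1632305/78) = -10118658695/78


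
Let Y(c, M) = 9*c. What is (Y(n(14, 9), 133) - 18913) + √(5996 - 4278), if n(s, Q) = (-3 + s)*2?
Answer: -18715 + √1718 ≈ -18674.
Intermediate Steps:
n(s, Q) = -6 + 2*s
(Y(n(14, 9), 133) - 18913) + √(5996 - 4278) = (9*(-6 + 2*14) - 18913) + √(5996 - 4278) = (9*(-6 + 28) - 18913) + √1718 = (9*22 - 18913) + √1718 = (198 - 18913) + √1718 = -18715 + √1718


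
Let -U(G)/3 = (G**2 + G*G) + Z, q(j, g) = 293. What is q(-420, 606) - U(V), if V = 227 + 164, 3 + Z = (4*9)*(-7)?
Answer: 916814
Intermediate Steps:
Z = -255 (Z = -3 + (4*9)*(-7) = -3 + 36*(-7) = -3 - 252 = -255)
V = 391
U(G) = 765 - 6*G**2 (U(G) = -3*((G**2 + G*G) - 255) = -3*((G**2 + G**2) - 255) = -3*(2*G**2 - 255) = -3*(-255 + 2*G**2) = 765 - 6*G**2)
q(-420, 606) - U(V) = 293 - (765 - 6*391**2) = 293 - (765 - 6*152881) = 293 - (765 - 917286) = 293 - 1*(-916521) = 293 + 916521 = 916814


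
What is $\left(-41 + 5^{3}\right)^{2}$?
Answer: $7056$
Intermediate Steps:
$\left(-41 + 5^{3}\right)^{2} = \left(-41 + 125\right)^{2} = 84^{2} = 7056$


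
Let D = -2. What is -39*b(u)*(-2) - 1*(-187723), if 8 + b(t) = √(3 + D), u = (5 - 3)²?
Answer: 187177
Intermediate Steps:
u = 4 (u = 2² = 4)
b(t) = -7 (b(t) = -8 + √(3 - 2) = -8 + √1 = -8 + 1 = -7)
-39*b(u)*(-2) - 1*(-187723) = -39*(-7)*(-2) - 1*(-187723) = 273*(-2) + 187723 = -546 + 187723 = 187177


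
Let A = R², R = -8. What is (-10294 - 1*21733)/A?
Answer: -32027/64 ≈ -500.42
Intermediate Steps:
A = 64 (A = (-8)² = 64)
(-10294 - 1*21733)/A = (-10294 - 1*21733)/64 = (-10294 - 21733)*(1/64) = -32027*1/64 = -32027/64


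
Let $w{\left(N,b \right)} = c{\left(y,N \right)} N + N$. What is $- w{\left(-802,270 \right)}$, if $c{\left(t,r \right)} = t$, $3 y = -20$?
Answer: $- \frac{13634}{3} \approx -4544.7$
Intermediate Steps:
$y = - \frac{20}{3}$ ($y = \frac{1}{3} \left(-20\right) = - \frac{20}{3} \approx -6.6667$)
$w{\left(N,b \right)} = - \frac{17 N}{3}$ ($w{\left(N,b \right)} = - \frac{20 N}{3} + N = - \frac{17 N}{3}$)
$- w{\left(-802,270 \right)} = - \frac{\left(-17\right) \left(-802\right)}{3} = \left(-1\right) \frac{13634}{3} = - \frac{13634}{3}$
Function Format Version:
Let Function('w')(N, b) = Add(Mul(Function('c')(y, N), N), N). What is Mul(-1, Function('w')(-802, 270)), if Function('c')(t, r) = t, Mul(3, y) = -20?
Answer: Rational(-13634, 3) ≈ -4544.7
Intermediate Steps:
y = Rational(-20, 3) (y = Mul(Rational(1, 3), -20) = Rational(-20, 3) ≈ -6.6667)
Function('w')(N, b) = Mul(Rational(-17, 3), N) (Function('w')(N, b) = Add(Mul(Rational(-20, 3), N), N) = Mul(Rational(-17, 3), N))
Mul(-1, Function('w')(-802, 270)) = Mul(-1, Mul(Rational(-17, 3), -802)) = Mul(-1, Rational(13634, 3)) = Rational(-13634, 3)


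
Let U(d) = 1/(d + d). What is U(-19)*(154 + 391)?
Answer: -545/38 ≈ -14.342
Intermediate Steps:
U(d) = 1/(2*d)
U(-19)*(154 + 391) = ((½)/(-19))*(154 + 391) = ((½)*(-1/19))*545 = -1/38*545 = -545/38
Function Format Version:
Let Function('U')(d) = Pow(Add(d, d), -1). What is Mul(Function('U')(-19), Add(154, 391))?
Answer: Rational(-545, 38) ≈ -14.342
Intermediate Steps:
Function('U')(d) = Mul(Rational(1, 2), Pow(d, -1)) (Function('U')(d) = Pow(Mul(2, d), -1) = Mul(Rational(1, 2), Pow(d, -1)))
Mul(Function('U')(-19), Add(154, 391)) = Mul(Mul(Rational(1, 2), Pow(-19, -1)), Add(154, 391)) = Mul(Mul(Rational(1, 2), Rational(-1, 19)), 545) = Mul(Rational(-1, 38), 545) = Rational(-545, 38)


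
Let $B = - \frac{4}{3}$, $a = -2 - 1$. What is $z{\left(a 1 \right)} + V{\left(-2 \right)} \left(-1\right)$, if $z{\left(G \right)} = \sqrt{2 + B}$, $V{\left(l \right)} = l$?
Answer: $2 + \frac{\sqrt{6}}{3} \approx 2.8165$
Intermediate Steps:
$a = -3$ ($a = -2 - 1 = -3$)
$B = - \frac{4}{3}$ ($B = \left(-4\right) \frac{1}{3} = - \frac{4}{3} \approx -1.3333$)
$z{\left(G \right)} = \frac{\sqrt{6}}{3}$ ($z{\left(G \right)} = \sqrt{2 - \frac{4}{3}} = \sqrt{\frac{2}{3}} = \frac{\sqrt{6}}{3}$)
$z{\left(a 1 \right)} + V{\left(-2 \right)} \left(-1\right) = \frac{\sqrt{6}}{3} - -2 = \frac{\sqrt{6}}{3} + 2 = 2 + \frac{\sqrt{6}}{3}$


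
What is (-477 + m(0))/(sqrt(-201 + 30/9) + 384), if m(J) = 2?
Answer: -547200/442961 + 475*I*sqrt(1779)/442961 ≈ -1.2353 + 0.045229*I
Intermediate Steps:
(-477 + m(0))/(sqrt(-201 + 30/9) + 384) = (-477 + 2)/(sqrt(-201 + 30/9) + 384) = -475/(sqrt(-201 + 30*(1/9)) + 384) = -475/(sqrt(-201 + 10/3) + 384) = -475/(sqrt(-593/3) + 384) = -475/(I*sqrt(1779)/3 + 384) = -475/(384 + I*sqrt(1779)/3)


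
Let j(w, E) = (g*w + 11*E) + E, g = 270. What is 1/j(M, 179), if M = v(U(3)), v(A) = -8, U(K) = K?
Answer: -1/12 ≈ -0.083333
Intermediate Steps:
M = -8
j(w, E) = 12*E + 270*w (j(w, E) = (270*w + 11*E) + E = (11*E + 270*w) + E = 12*E + 270*w)
1/j(M, 179) = 1/(12*179 + 270*(-8)) = 1/(2148 - 2160) = 1/(-12) = -1/12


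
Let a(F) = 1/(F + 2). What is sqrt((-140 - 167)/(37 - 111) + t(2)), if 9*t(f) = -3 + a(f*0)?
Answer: sqrt(47693)/111 ≈ 1.9675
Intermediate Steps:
a(F) = 1/(2 + F)
t(f) = -5/18 (t(f) = (-3 + 1/(2 + f*0))/9 = (-3 + 1/(2 + 0))/9 = (-3 + 1/2)/9 = (1/9)*(-5/2) = -5/18)
sqrt((-140 - 167)/(37 - 111) + t(2)) = sqrt((-140 - 167)/(37 - 111) - 5/18) = sqrt(-307/(-74) - 5/18) = sqrt(-307*(-1/74) - 5/18) = sqrt(307/74 - 5/18) = sqrt(1289/333) = sqrt(47693)/111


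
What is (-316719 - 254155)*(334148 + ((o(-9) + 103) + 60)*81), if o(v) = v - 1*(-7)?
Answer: -198201173186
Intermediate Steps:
o(v) = 7 + v (o(v) = v + 7 = 7 + v)
(-316719 - 254155)*(334148 + ((o(-9) + 103) + 60)*81) = (-316719 - 254155)*(334148 + (((7 - 9) + 103) + 60)*81) = -570874*(334148 + ((-2 + 103) + 60)*81) = -570874*(334148 + (101 + 60)*81) = -570874*(334148 + 161*81) = -570874*(334148 + 13041) = -570874*347189 = -198201173186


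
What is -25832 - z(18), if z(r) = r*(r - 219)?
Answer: -22214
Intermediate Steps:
z(r) = r*(-219 + r)
-25832 - z(18) = -25832 - 18*(-219 + 18) = -25832 - 18*(-201) = -25832 - 1*(-3618) = -25832 + 3618 = -22214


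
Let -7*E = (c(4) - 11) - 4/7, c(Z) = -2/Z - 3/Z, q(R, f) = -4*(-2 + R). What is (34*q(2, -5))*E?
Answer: 0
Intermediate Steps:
q(R, f) = 8 - 4*R
c(Z) = -5/Z
E = 359/196 (E = -((-5/4 - 11) - 4/7)/7 = -(-49/4 - 4/7)/7 = -⅐*(-359/28) = 359/196 ≈ 1.8316)
(34*q(2, -5))*E = (34*(8 - 4*2))*(359/196) = (34*(8 - 8))*(359/196) = (34*0)*(359/196) = 0*(359/196) = 0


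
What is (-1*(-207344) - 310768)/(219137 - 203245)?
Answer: -25856/3973 ≈ -6.5079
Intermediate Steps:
(-1*(-207344) - 310768)/(219137 - 203245) = (207344 - 310768)/15892 = -103424*1/15892 = -25856/3973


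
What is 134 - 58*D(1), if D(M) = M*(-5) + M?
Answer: 366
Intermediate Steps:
D(M) = -4*M (D(M) = -5*M + M = -4*M)
134 - 58*D(1) = 134 - (-232) = 134 - 58*(-4) = 134 + 232 = 366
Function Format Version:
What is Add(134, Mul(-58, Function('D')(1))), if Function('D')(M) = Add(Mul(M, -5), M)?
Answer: 366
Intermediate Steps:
Function('D')(M) = Mul(-4, M) (Function('D')(M) = Add(Mul(-5, M), M) = Mul(-4, M))
Add(134, Mul(-58, Function('D')(1))) = Add(134, Mul(-58, Mul(-4, 1))) = Add(134, Mul(-58, -4)) = Add(134, 232) = 366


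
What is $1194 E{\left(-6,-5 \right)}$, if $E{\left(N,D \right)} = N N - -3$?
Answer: $46566$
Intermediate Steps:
$E{\left(N,D \right)} = 3 + N^{2}$ ($E{\left(N,D \right)} = N^{2} + 3 = 3 + N^{2}$)
$1194 E{\left(-6,-5 \right)} = 1194 \left(3 + \left(-6\right)^{2}\right) = 1194 \left(3 + 36\right) = 1194 \cdot 39 = 46566$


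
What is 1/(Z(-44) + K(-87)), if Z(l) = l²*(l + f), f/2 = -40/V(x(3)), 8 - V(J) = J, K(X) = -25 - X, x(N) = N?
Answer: -1/116098 ≈ -8.6134e-6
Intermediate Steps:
V(J) = 8 - J
f = -16 (f = 2*(-40/(8 - 1*3)) = 2*(-40/(8 - 3)) = 2*(-40/5) = 2*(-40*⅕) = 2*(-8) = -16)
Z(l) = l²*(-16 + l) (Z(l) = l²*(l - 16) = l²*(-16 + l))
1/(Z(-44) + K(-87)) = 1/((-44)²*(-16 - 44) + (-25 - 1*(-87))) = 1/(1936*(-60) + (-25 + 87)) = 1/(-116160 + 62) = 1/(-116098) = -1/116098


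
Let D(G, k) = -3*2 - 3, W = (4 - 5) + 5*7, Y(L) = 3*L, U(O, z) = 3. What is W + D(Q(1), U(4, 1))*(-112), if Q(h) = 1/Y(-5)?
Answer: 1042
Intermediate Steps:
W = 34 (W = -1 + 35 = 34)
Q(h) = -1/15 (Q(h) = 1/(3*(-5)) = 1/(-15) = -1/15)
D(G, k) = -9 (D(G, k) = -6 - 3 = -9)
W + D(Q(1), U(4, 1))*(-112) = 34 - 9*(-112) = 34 + 1008 = 1042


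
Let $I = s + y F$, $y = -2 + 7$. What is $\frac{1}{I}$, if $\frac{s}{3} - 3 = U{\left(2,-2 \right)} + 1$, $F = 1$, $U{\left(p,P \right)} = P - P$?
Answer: $\frac{1}{17} \approx 0.058824$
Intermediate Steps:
$U{\left(p,P \right)} = 0$
$y = 5$
$s = 12$ ($s = 9 + 3 \left(0 + 1\right) = 9 + 3 \cdot 1 = 9 + 3 = 12$)
$I = 17$ ($I = 12 + 5 \cdot 1 = 12 + 5 = 17$)
$\frac{1}{I} = \frac{1}{17}$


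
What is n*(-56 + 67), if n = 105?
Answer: 1155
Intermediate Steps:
n*(-56 + 67) = 105*(-56 + 67) = 105*11 = 1155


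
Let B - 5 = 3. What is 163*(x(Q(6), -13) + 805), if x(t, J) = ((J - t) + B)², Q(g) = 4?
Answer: 144418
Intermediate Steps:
B = 8 (B = 5 + 3 = 8)
x(t, J) = (8 + J - t)² (x(t, J) = ((J - t) + 8)² = (8 + J - t)²)
163*(x(Q(6), -13) + 805) = 163*((8 - 13 - 1*4)² + 805) = 163*((8 - 13 - 4)² + 805) = 163*((-9)² + 805) = 163*(81 + 805) = 163*886 = 144418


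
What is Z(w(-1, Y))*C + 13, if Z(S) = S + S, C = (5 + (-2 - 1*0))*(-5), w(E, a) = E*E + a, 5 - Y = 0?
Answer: -167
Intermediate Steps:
Y = 5 (Y = 5 - 1*0 = 5 + 0 = 5)
w(E, a) = a + E² (w(E, a) = E² + a = a + E²)
C = -15 (C = (5 + (-2 + 0))*(-5) = (5 - 2)*(-5) = 3*(-5) = -15)
Z(S) = 2*S
Z(w(-1, Y))*C + 13 = (2*(5 + (-1)²))*(-15) + 13 = (2*(5 + 1))*(-15) + 13 = (2*6)*(-15) + 13 = 12*(-15) + 13 = -180 + 13 = -167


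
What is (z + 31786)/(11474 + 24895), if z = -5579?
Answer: 26207/36369 ≈ 0.72059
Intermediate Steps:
(z + 31786)/(11474 + 24895) = (-5579 + 31786)/(11474 + 24895) = 26207/36369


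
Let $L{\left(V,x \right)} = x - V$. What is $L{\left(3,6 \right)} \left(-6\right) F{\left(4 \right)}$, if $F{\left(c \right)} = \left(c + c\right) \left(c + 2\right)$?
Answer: $-864$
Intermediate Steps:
$F{\left(c \right)} = 2 c \left(2 + c\right)$
$L{\left(3,6 \right)} \left(-6\right) F{\left(4 \right)} = \left(6 - 3\right) \left(-6\right) 2 \cdot 4 \left(2 + 4\right) = \left(6 - 3\right) \left(-6\right) 2 \cdot 4 \cdot 6 = 3 \left(-6\right) 48 = \left(-18\right) 48 = -864$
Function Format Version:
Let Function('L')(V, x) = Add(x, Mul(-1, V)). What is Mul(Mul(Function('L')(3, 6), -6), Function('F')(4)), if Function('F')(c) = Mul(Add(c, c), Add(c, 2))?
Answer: -864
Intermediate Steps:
Function('F')(c) = Mul(2, c, Add(2, c)) (Function('F')(c) = Mul(Mul(2, c), Add(2, c)) = Mul(2, c, Add(2, c)))
Mul(Mul(Function('L')(3, 6), -6), Function('F')(4)) = Mul(Mul(Add(6, Mul(-1, 3)), -6), Mul(2, 4, Add(2, 4))) = Mul(Mul(Add(6, -3), -6), Mul(2, 4, 6)) = Mul(Mul(3, -6), 48) = Mul(-18, 48) = -864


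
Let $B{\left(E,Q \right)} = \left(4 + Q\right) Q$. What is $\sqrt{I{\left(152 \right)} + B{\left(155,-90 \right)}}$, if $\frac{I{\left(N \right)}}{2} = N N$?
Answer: $2 \sqrt{13487} \approx 232.27$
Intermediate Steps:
$I{\left(N \right)} = 2 N^{2}$ ($I{\left(N \right)} = 2 N N = 2 N^{2}$)
$B{\left(E,Q \right)} = Q \left(4 + Q\right)$
$\sqrt{I{\left(152 \right)} + B{\left(155,-90 \right)}} = \sqrt{2 \cdot 152^{2} - 90 \left(4 - 90\right)} = \sqrt{2 \cdot 23104 - -7740} = \sqrt{46208 + 7740} = \sqrt{53948} = 2 \sqrt{13487}$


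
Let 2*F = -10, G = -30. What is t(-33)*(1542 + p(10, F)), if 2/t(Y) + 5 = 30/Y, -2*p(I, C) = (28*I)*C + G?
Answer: -49654/65 ≈ -763.91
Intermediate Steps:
F = -5 (F = (½)*(-10) = -5)
p(I, C) = 15 - 14*C*I (p(I, C) = -((28*I)*C - 30)/2 = -(28*C*I - 30)/2 = -(-30 + 28*C*I)/2 = 15 - 14*C*I)
t(Y) = 2/(-5 + 30/Y)
t(-33)*(1542 + p(10, F)) = (-2*(-33)/(-30 + 5*(-33)))*(1542 + (15 - 14*(-5)*10)) = (-2*(-33)/(-30 - 165))*(1542 + (15 + 700)) = (-2*(-33)/(-195))*(1542 + 715) = -2*(-33)*(-1/195)*2257 = -22/65*2257 = -49654/65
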